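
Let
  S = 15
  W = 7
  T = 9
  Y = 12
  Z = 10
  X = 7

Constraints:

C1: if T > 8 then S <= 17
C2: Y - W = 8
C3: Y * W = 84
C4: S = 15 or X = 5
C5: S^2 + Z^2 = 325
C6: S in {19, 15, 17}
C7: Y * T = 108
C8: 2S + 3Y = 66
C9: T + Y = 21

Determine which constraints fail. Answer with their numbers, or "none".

Violated: 2.

C1: T = 9 > 8, so we need S ≤ 17; S = 15 ≤ 17 — satisfied.
C2: Y - W = 12 - 7 = 5, not 8 — violated.
C3: Y * W = 12 * 7 = 84 — satisfied.
C4: S = 15 = 15 (first disjunct) — satisfied.
C5: S^2 + Z^2 = 15^2 + 10^2 = 225 + 100 = 325 — satisfied.
C6: S = 15 is in {19, 15, 17} — satisfied.
C7: Y * T = 12 * 9 = 108 — satisfied.
C8: 2S + 3Y = 2(15) + 3(12) = 66 — satisfied.
C9: T + Y = 9 + 12 = 21 — satisfied.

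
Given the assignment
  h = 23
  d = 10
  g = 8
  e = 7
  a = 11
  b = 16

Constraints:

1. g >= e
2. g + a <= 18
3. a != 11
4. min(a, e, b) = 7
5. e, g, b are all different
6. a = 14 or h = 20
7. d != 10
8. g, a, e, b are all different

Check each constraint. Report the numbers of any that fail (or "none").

No — constraints 2, 3, 6, 7 are not satisfied.

1. g = 8, e = 7; 8 ≥ 7  true
2. g + a = 8 + 11 = 19; 19 > 18, bound 18 not met  false
3. a = 11, but 11 is required to differ  false
4. min(11, 7, 16) = 7  true
5. values 7, 8, 16 are pairwise distinct  true
6. a = 11 ≠ 14 and h = 23 ≠ 20; both disjuncts false  false
7. d = 10, but 10 is required to differ  false
8. values 8, 11, 7, 16 are pairwise distinct  true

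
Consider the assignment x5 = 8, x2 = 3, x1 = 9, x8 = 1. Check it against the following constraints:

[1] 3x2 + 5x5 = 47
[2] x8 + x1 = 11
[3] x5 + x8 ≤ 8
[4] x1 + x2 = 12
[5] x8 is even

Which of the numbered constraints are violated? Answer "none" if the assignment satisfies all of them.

[1] 3x2 + 5x5 = 3(3) + 5(8) = 49, not 47 — fails.
[2] x8 + x1 = 1 + 9 = 10, not 11 — fails.
[3] x5 + x8 = 8 + 1 = 9; 9 > 8, bound 8 not met — fails.
[4] x1 + x2 = 9 + 3 = 12 — holds.
[5] x8 = 1 is odd — fails.

Violated: 1, 2, 3, and 5.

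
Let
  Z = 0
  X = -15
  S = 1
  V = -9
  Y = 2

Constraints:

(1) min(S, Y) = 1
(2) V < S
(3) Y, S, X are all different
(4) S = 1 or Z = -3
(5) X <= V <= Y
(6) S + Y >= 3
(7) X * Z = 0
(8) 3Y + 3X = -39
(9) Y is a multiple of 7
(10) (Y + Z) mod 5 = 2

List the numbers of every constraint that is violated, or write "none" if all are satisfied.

Violated: 9.

(1) min(1, 2) = 1 — holds.
(2) V = -9, S = 1; -9 < 1 — holds.
(3) values 2, 1, -15 are pairwise distinct — holds.
(4) S = 1 = 1 (first disjunct) — holds.
(5) values -15 <= -9 <= 2 — holds.
(6) S + Y = 1 + 2 = 3; 3 ≥ 3 — holds.
(7) X * Z = -15 * 0 = 0 — holds.
(8) 3Y + 3X = 3(2) + 3(-15) = -39 — holds.
(9) 2 = 7*0 + 2, so 7 does not divide 2 — fails.
(10) Y + Z = 2; 2 mod 5 = 2 — holds.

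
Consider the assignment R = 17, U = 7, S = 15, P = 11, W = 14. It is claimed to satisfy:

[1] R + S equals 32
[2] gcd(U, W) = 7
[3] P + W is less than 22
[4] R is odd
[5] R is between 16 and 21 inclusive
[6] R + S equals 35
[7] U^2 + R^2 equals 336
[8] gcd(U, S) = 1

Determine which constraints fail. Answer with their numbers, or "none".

[1] R + S = 17 + 15 = 32  true
[2] gcd(7, 14) = 7  true
[3] P + W = 11 + 14 = 25; 25 ≥ 22, bound 22 not met  false
[4] R = 17 is odd  true
[5] R = 17 lies in [16, 21]  true
[6] R + S = 17 + 15 = 32, not 35  false
[7] U^2 + R^2 = 7^2 + 17^2 = 49 + 289 = 338, not 336  false
[8] gcd(7, 15) = 1  true

No — constraints 3, 6, and 7 are not satisfied.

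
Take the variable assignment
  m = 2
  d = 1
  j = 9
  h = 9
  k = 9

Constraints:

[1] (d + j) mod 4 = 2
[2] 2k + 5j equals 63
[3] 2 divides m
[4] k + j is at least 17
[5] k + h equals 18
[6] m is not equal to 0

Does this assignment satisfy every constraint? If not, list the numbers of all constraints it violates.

All constraints are satisfied.

[1] d + j = 10; 10 mod 4 = 2  true
[2] 2k + 5j = 2(9) + 5(9) = 63  true
[3] 2 / 2 = 1, so 2 divides 2  true
[4] k + j = 9 + 9 = 18; 18 ≥ 17  true
[5] k + h = 9 + 9 = 18  true
[6] m = 2, and 2 ≠ 0  true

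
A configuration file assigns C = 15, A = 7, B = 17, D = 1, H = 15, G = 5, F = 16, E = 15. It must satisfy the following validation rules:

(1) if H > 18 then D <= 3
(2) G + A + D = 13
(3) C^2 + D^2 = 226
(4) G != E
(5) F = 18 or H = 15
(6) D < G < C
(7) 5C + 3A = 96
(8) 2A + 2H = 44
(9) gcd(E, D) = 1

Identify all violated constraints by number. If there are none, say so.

All constraints are satisfied.

(1) H = 15, not > 18; antecedent false, conditional vacuously true  ✓
(2) G + A + D = 5 + 7 + 1 = 13  ✓
(3) C^2 + D^2 = 15^2 + 1^2 = 225 + 1 = 226  ✓
(4) G = 5, E = 15; distinct  ✓
(5) F = 16 ≠ 18, but H = 15 = 15 (second disjunct)  ✓
(6) values 1 < 5 < 15  ✓
(7) 5C + 3A = 5(15) + 3(7) = 96  ✓
(8) 2A + 2H = 2(7) + 2(15) = 44  ✓
(9) gcd(15, 1) = 1  ✓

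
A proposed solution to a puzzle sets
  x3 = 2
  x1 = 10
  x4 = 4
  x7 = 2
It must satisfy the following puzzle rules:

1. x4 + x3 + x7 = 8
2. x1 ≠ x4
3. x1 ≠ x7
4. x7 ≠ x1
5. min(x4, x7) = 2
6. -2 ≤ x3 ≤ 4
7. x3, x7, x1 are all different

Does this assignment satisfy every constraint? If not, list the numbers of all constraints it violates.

1. x4 + x3 + x7 = 4 + 2 + 2 = 8  true
2. x1 = 10, x4 = 4; distinct  true
3. x1 = 10, x7 = 2; distinct  true
4. x7 = 2, x1 = 10; distinct  true
5. min(4, 2) = 2  true
6. x3 = 2 lies in [-2, 4]  true
7. x3 = x7 = 2, not all different  false

Constraint 7 does not hold.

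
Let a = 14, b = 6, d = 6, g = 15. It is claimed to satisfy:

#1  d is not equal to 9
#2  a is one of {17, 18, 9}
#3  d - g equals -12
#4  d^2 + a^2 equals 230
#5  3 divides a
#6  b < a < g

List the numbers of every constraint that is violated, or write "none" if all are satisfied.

Constraints 2, 3, 4, and 5 are violated.

#1 d = 6, and 6 ≠ 9 — satisfied.
#2 a = 14 is not in {17, 18, 9} — violated.
#3 d - g = 6 - 15 = -9, not -12 — violated.
#4 d^2 + a^2 = 6^2 + 14^2 = 36 + 196 = 232, not 230 — violated.
#5 14 = 3*4 + 2, so 3 does not divide 14 — violated.
#6 values 6 < 14 < 15 — satisfied.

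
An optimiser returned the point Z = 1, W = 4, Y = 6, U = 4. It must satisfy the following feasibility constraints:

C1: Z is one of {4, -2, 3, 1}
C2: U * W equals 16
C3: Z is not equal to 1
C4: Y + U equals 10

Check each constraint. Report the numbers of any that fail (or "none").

C1: Z = 1 is in {4, -2, 3, 1} — holds.
C2: U * W = 4 * 4 = 16 — holds.
C3: Z = 1, but 1 is required to differ — does not hold.
C4: Y + U = 6 + 4 = 10 — holds.

The assignment fails constraint 3.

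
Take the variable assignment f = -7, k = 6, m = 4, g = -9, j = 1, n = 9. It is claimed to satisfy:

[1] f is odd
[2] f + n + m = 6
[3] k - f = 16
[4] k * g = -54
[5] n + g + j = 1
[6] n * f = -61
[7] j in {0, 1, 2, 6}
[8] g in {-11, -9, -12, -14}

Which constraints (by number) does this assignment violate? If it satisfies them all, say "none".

Constraints 3 and 6 do not hold.

[1] f = -7 is odd — satisfied.
[2] f + n + m = -7 + 9 + 4 = 6 — satisfied.
[3] k - f = 6 - (-7) = 13, not 16 — violated.
[4] k * g = 6 * (-9) = -54 — satisfied.
[5] n + g + j = 9 + (-9) + 1 = 1 — satisfied.
[6] n * f = 9 * (-7) = -63, not -61 — violated.
[7] j = 1 is in {0, 1, 2, 6} — satisfied.
[8] g = -9 is in {-11, -9, -12, -14} — satisfied.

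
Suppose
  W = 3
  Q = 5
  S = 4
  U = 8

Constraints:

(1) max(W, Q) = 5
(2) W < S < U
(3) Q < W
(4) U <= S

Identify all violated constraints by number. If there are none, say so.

Constraints 3, 4 do not hold.

(1) max(3, 5) = 5  ✓
(2) values 3 < 4 < 8  ✓
(3) Q = 5, W = 3; 5 ≥ 3 (want <)  ✗
(4) U = 8, S = 4; 8 > 4 (want ≤)  ✗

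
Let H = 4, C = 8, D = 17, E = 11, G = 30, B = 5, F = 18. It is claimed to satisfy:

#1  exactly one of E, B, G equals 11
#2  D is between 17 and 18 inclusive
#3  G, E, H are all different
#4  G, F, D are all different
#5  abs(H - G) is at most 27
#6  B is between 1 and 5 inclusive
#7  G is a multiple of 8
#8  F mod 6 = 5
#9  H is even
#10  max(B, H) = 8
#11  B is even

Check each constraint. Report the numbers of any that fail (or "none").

Constraints 7, 8, 10, 11 do not hold.

#1 E=11, B=5, G=30; 1 of them equals 11 — holds.
#2 D = 17 lies in [17, 18] — holds.
#3 values 30, 11, 4 are pairwise distinct — holds.
#4 values 30, 18, 17 are pairwise distinct — holds.
#5 abs(4 - 30) = 26; 26 ≤ 27 — holds.
#6 B = 5 lies in [1, 5] — holds.
#7 30 = 8*3 + 6, so 8 does not divide 30 — fails.
#8 18 mod 6 = 0, not 5 — fails.
#9 H = 4 is even — holds.
#10 max(5, 4) = 5, not 8 — fails.
#11 B = 5 is odd — fails.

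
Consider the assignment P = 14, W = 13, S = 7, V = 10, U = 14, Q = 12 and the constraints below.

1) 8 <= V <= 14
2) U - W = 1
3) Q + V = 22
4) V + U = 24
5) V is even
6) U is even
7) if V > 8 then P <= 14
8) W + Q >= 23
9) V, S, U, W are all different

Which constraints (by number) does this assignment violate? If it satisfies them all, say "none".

No violations.

1) V = 10 lies in [8, 14]  true
2) U - W = 14 - 13 = 1  true
3) Q + V = 12 + 10 = 22  true
4) V + U = 10 + 14 = 24  true
5) V = 10 is even  true
6) U = 14 is even  true
7) V = 10 > 8, so we need P ≤ 14; P = 14 ≤ 14  true
8) W + Q = 13 + 12 = 25; 25 ≥ 23  true
9) values 10, 7, 14, 13 are pairwise distinct  true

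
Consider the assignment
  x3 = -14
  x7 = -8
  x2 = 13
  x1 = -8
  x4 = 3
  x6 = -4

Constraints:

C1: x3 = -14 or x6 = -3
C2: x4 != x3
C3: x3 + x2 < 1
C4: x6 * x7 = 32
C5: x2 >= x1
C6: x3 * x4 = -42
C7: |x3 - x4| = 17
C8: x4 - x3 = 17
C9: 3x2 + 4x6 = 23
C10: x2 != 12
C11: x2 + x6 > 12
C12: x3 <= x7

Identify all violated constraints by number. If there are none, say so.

C1: x3 = -14 = -14 (first disjunct)  holds
C2: x4 = 3, x3 = -14; distinct  holds
C3: x3 + x2 = -14 + 13 = -1; -1 < 1  holds
C4: x6 * x7 = -4 * (-8) = 32  holds
C5: x2 = 13, x1 = -8; 13 ≥ -8  holds
C6: x3 * x4 = -14 * 3 = -42  holds
C7: |-14 - 3| = 17  holds
C8: x4 - x3 = 3 - (-14) = 17  holds
C9: 3x2 + 4x6 = 3(13) + 4(-4) = 23  holds
C10: x2 = 13, and 13 ≠ 12  holds
C11: x2 + x6 = 13 + (-4) = 9; 9 ≤ 12, bound 12 not met  fails
C12: x3 = -14, x7 = -8; -14 ≤ -8  holds

No — constraint 11 is not satisfied.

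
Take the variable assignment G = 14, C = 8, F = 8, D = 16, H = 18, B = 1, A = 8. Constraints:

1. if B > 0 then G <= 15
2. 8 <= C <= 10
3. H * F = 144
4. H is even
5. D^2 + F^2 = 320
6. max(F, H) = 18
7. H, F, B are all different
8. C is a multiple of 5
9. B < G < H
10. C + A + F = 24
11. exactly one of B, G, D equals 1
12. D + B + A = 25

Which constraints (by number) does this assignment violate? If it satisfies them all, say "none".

1. B = 1 > 0, so we need G ≤ 15; G = 14 ≤ 15 — holds.
2. C = 8 lies in [8, 10] — holds.
3. H * F = 18 * 8 = 144 — holds.
4. H = 18 is even — holds.
5. D^2 + F^2 = 16^2 + 8^2 = 256 + 64 = 320 — holds.
6. max(8, 18) = 18 — holds.
7. values 18, 8, 1 are pairwise distinct — holds.
8. 8 = 5*1 + 3, so 5 does not divide 8 — does not hold.
9. values 1 < 14 < 18 — holds.
10. C + A + F = 8 + 8 + 8 = 24 — holds.
11. B=1, G=14, D=16; 1 of them equals 1 — holds.
12. D + B + A = 16 + 1 + 8 = 25 — holds.

The assignment fails constraint 8.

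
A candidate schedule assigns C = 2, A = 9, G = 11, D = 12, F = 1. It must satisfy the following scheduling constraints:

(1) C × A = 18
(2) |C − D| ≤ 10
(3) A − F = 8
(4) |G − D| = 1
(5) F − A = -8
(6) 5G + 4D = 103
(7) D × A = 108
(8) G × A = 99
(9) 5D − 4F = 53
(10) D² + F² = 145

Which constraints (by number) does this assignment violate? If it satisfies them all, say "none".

The assignment fails constraint 9.

(1) C × A = 2 × 9 = 18  ✓
(2) |2 − 12| = 10; 10 ≤ 10  ✓
(3) A − F = 9 − 1 = 8  ✓
(4) |11 − 12| = 1  ✓
(5) F − A = 1 − 9 = -8  ✓
(6) 5G + 4D = 5(11) + 4(12) = 103  ✓
(7) D × A = 12 × 9 = 108  ✓
(8) G × A = 11 × 9 = 99  ✓
(9) 5D − 4F = 5(12) − 4(1) = 56, not 53  ✗
(10) D² + F² = 12² + 1² = 144 + 1 = 145  ✓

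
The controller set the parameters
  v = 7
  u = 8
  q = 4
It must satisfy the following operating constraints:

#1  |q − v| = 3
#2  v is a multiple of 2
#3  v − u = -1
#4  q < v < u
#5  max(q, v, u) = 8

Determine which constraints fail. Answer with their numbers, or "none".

#1 |4 − 7| = 3  holds
#2 7 = 2×3 + 1, so 2 does not divide 7  fails
#3 v − u = 7 − 8 = -1  holds
#4 values 4 < 7 < 8  holds
#5 max(4, 7, 8) = 8  holds

Constraint 2 does not hold.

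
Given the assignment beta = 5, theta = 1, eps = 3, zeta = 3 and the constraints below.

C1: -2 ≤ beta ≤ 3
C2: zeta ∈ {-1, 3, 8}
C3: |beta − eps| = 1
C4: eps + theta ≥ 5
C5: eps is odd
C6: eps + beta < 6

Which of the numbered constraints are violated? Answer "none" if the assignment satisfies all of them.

C1: beta = 5 is outside [-2, 3]  ✘
C2: zeta = 3 is in {-1, 3, 8}  ✔
C3: |5 − 3| = 2, not 1  ✘
C4: eps + theta = 3 + 1 = 4; 4 < 5, bound 5 not met  ✘
C5: eps = 3 is odd  ✔
C6: eps + beta = 3 + 5 = 8; 8 ≥ 6, bound 6 not met  ✘

The assignment fails constraints 1, 3, 4, and 6.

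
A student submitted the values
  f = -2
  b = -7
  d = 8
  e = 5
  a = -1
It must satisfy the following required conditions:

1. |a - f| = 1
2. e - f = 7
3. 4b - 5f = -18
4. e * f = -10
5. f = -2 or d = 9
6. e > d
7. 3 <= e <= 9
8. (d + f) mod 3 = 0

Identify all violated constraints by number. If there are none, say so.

1. |-1 - (-2)| = 1  true
2. e - f = 5 - (-2) = 7  true
3. 4b - 5f = 4(-7) - 5(-2) = -18  true
4. e * f = 5 * (-2) = -10  true
5. f = -2 = -2 (first disjunct)  true
6. e = 5, d = 8; 5 ≤ 8 (want >)  false
7. e = 5 lies in [3, 9]  true
8. d + f = 6; 6 mod 3 = 0  true

No — constraint 6 is not satisfied.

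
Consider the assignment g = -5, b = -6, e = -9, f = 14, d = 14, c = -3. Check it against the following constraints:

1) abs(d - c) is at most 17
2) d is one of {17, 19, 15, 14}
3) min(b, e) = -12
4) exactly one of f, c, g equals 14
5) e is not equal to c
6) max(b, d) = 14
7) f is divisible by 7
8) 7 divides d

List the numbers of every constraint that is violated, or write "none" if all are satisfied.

Constraint 3 is violated.

1) abs(14 - (-3)) = 17; 17 ≤ 17  yes
2) d = 14 is in {17, 19, 15, 14}  yes
3) min(-6, -9) = -9, not -12  no
4) f=14, c=-3, g=-5; 1 of them equals 14  yes
5) e = -9, c = -3; distinct  yes
6) max(-6, 14) = 14  yes
7) 14 / 7 = 2, so 7 divides 14  yes
8) 14 / 7 = 2, so 7 divides 14  yes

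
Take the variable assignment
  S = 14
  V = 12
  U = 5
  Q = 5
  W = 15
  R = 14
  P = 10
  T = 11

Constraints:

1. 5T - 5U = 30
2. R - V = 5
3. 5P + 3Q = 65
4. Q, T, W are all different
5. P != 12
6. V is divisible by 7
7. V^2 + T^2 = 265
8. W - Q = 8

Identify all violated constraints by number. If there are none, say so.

1. 5T - 5U = 5(11) - 5(5) = 30  ✓
2. R - V = 14 - 12 = 2, not 5  ✗
3. 5P + 3Q = 5(10) + 3(5) = 65  ✓
4. values 5, 11, 15 are pairwise distinct  ✓
5. P = 10, and 10 ≠ 12  ✓
6. 12 = 7*1 + 5, so 7 does not divide 12  ✗
7. V^2 + T^2 = 12^2 + 11^2 = 144 + 121 = 265  ✓
8. W - Q = 15 - 5 = 10, not 8  ✗

No — constraints 2, 6, 8 are not satisfied.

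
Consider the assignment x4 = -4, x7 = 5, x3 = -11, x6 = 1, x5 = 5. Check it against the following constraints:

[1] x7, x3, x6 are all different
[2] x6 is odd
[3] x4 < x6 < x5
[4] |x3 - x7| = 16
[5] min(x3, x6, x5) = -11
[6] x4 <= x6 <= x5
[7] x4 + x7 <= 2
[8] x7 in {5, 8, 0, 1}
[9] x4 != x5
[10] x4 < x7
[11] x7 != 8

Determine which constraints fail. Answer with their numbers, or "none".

[1] values 5, -11, 1 are pairwise distinct — holds.
[2] x6 = 1 is odd — holds.
[3] values -4 < 1 < 5 — holds.
[4] |-11 - 5| = 16 — holds.
[5] min(-11, 1, 5) = -11 — holds.
[6] values -4 <= 1 <= 5 — holds.
[7] x4 + x7 = -4 + 5 = 1; 1 ≤ 2 — holds.
[8] x7 = 5 is in {5, 8, 0, 1} — holds.
[9] x4 = -4, x5 = 5; distinct — holds.
[10] x4 = -4, x7 = 5; -4 < 5 — holds.
[11] x7 = 5, and 5 ≠ 8 — holds.

Yes — all constraints hold.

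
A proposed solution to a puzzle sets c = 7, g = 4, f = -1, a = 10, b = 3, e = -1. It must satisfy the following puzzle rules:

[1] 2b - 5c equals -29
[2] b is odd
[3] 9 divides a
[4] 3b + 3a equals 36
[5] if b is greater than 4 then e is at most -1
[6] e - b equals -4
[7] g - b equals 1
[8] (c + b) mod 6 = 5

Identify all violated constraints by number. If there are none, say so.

The assignment fails constraints 3, 4, and 8.

[1] 2b - 5c = 2(3) - 5(7) = -29 — satisfied.
[2] b = 3 is odd — satisfied.
[3] 10 = 9*1 + 1, so 9 does not divide 10 — violated.
[4] 3b + 3a = 3(3) + 3(10) = 39, not 36 — violated.
[5] b = 3, not > 4; antecedent false, conditional vacuously true — satisfied.
[6] e - b = -1 - 3 = -4 — satisfied.
[7] g - b = 4 - 3 = 1 — satisfied.
[8] c + b = 10; 10 mod 6 = 4, not 5 — violated.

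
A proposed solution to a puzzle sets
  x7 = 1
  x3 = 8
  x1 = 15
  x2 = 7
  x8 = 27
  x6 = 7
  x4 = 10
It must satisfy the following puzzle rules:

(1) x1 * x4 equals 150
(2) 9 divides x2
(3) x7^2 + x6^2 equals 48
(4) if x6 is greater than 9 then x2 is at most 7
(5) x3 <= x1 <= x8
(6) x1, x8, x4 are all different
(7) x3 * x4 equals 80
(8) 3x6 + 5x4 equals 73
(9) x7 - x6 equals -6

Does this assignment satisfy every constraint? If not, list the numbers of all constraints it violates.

Violated: 2, 3, and 8.

(1) x1 * x4 = 15 * 10 = 150  ✔
(2) 7 = 9*0 + 7, so 9 does not divide 7  ✘
(3) x7^2 + x6^2 = 1^2 + 7^2 = 1 + 49 = 50, not 48  ✘
(4) x6 = 7, not > 9; antecedent false, conditional vacuously true  ✔
(5) values 8 <= 15 <= 27  ✔
(6) values 15, 27, 10 are pairwise distinct  ✔
(7) x3 * x4 = 8 * 10 = 80  ✔
(8) 3x6 + 5x4 = 3(7) + 5(10) = 71, not 73  ✘
(9) x7 - x6 = 1 - 7 = -6  ✔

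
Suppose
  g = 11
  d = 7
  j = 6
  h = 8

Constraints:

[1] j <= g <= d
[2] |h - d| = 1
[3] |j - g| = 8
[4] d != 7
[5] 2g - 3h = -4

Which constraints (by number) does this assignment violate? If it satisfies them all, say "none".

[1] values 6, 11, 7; g = 11 is not <= d = 7  FAIL
[2] |8 - 7| = 1  OK
[3] |6 - 11| = 5, not 8  FAIL
[4] d = 7, but 7 is required to differ  FAIL
[5] 2g - 3h = 2(11) - 3(8) = -2, not -4  FAIL

No — constraints 1, 3, 4, and 5 are not satisfied.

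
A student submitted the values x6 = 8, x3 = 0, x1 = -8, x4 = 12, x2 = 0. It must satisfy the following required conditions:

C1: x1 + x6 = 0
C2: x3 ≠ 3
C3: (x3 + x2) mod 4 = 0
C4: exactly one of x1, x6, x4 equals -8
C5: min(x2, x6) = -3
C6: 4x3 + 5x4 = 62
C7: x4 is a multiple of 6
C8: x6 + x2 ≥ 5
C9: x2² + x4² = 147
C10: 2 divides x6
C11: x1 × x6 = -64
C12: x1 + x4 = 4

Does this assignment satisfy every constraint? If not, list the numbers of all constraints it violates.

C1: x1 + x6 = -8 + 8 = 0 — holds.
C2: x3 = 0, and 0 ≠ 3 — holds.
C3: x3 + x2 = 0; 0 mod 4 = 0 — holds.
C4: x1=-8, x6=8, x4=12; 1 of them equals -8 — holds.
C5: min(0, 8) = 0, not -3 — does not hold.
C6: 4x3 + 5x4 = 4(0) + 5(12) = 60, not 62 — does not hold.
C7: 12 / 6 = 2, so 6 divides 12 — holds.
C8: x6 + x2 = 8 + 0 = 8; 8 ≥ 5 — holds.
C9: x2² + x4² = 0² + 12² = 0 + 144 = 144, not 147 — does not hold.
C10: 8 / 2 = 4, so 2 divides 8 — holds.
C11: x1 × x6 = -8 × 8 = -64 — holds.
C12: x1 + x4 = -8 + 12 = 4 — holds.

The assignment fails constraints 5, 6, 9.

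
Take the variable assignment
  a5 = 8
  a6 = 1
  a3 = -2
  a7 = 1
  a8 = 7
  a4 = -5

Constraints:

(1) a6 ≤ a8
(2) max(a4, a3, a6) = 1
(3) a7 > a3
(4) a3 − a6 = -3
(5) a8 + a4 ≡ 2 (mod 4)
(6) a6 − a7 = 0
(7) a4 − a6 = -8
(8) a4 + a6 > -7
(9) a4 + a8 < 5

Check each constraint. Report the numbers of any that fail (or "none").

Constraint 7 does not hold.

(1) a6 = 1, a8 = 7; 1 ≤ 7  true
(2) max(-5, -2, 1) = 1  true
(3) a7 = 1, a3 = -2; 1 > -2  true
(4) a3 − a6 = -2 − 1 = -3  true
(5) a8 + a4 = 2; 2 mod 4 = 2  true
(6) a6 − a7 = 1 − 1 = 0  true
(7) a4 − a6 = -5 − 1 = -6, not -8  false
(8) a4 + a6 = -5 + 1 = -4; -4 > -7  true
(9) a4 + a8 = -5 + 7 = 2; 2 < 5  true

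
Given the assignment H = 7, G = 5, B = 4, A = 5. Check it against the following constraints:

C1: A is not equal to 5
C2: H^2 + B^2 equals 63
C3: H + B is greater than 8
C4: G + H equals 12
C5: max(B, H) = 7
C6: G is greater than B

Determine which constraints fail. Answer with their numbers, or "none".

Constraints 1, 2 do not hold.

C1: A = 5, but 5 is required to differ  ✗
C2: H^2 + B^2 = 7^2 + 4^2 = 49 + 16 = 65, not 63  ✗
C3: H + B = 7 + 4 = 11; 11 > 8  ✓
C4: G + H = 5 + 7 = 12  ✓
C5: max(4, 7) = 7  ✓
C6: G = 5, B = 4; 5 > 4  ✓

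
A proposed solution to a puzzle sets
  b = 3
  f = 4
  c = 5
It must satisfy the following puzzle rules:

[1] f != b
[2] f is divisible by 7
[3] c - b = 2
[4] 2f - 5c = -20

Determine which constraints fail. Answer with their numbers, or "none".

[1] f = 4, b = 3; distinct  holds
[2] 4 = 7*0 + 4, so 7 does not divide 4  fails
[3] c - b = 5 - 3 = 2  holds
[4] 2f - 5c = 2(4) - 5(5) = -17, not -20  fails

The assignment fails constraints 2 and 4.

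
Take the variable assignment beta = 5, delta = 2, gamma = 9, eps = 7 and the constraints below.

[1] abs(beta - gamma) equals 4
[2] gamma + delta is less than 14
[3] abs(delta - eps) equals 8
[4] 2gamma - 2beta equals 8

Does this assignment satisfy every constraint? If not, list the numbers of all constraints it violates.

[1] abs(5 - 9) = 4 — holds.
[2] gamma + delta = 9 + 2 = 11; 11 < 14 — holds.
[3] abs(2 - 7) = 5, not 8 — does not hold.
[4] 2gamma - 2beta = 2(9) - 2(5) = 8 — holds.

Violated: 3.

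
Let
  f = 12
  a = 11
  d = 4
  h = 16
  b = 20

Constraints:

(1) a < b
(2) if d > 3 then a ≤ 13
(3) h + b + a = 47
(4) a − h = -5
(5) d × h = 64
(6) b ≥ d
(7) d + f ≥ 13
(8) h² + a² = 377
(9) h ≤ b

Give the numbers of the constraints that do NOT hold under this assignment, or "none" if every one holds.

(1) a = 11, b = 20; 11 < 20 — holds.
(2) d = 4 > 3, so we need a ≤ 13; a = 11 ≤ 13 — holds.
(3) h + b + a = 16 + 20 + 11 = 47 — holds.
(4) a − h = 11 − 16 = -5 — holds.
(5) d × h = 4 × 16 = 64 — holds.
(6) b = 20, d = 4; 20 ≥ 4 — holds.
(7) d + f = 4 + 12 = 16; 16 ≥ 13 — holds.
(8) h² + a² = 16² + 11² = 256 + 121 = 377 — holds.
(9) h = 16, b = 20; 16 ≤ 20 — holds.

All constraints are satisfied.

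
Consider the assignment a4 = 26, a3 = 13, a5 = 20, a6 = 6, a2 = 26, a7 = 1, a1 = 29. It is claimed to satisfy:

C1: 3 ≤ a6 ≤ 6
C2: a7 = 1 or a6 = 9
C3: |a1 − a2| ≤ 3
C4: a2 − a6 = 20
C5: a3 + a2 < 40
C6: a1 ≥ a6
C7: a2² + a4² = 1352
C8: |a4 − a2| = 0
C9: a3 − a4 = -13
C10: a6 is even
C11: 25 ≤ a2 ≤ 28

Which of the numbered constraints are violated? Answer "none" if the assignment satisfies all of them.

All constraints are satisfied.

C1: a6 = 6 lies in [3, 6] — holds.
C2: a7 = 1 = 1 (first disjunct) — holds.
C3: |29 − 26| = 3; 3 ≤ 3 — holds.
C4: a2 − a6 = 26 − 6 = 20 — holds.
C5: a3 + a2 = 13 + 26 = 39; 39 < 40 — holds.
C6: a1 = 29, a6 = 6; 29 ≥ 6 — holds.
C7: a2² + a4² = 26² + 26² = 676 + 676 = 1352 — holds.
C8: |26 − 26| = 0 — holds.
C9: a3 − a4 = 13 − 26 = -13 — holds.
C10: a6 = 6 is even — holds.
C11: a2 = 26 lies in [25, 28] — holds.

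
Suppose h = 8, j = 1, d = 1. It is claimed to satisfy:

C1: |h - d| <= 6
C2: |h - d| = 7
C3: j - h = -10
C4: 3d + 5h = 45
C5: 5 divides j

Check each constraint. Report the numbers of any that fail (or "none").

C1: |8 - 1| = 7; 7 > 6, exceeds bound 6  false
C2: |8 - 1| = 7  true
C3: j - h = 1 - 8 = -7, not -10  false
C4: 3d + 5h = 3(1) + 5(8) = 43, not 45  false
C5: 1 = 5*0 + 1, so 5 does not divide 1  false

The assignment fails constraints 1, 3, 4, and 5.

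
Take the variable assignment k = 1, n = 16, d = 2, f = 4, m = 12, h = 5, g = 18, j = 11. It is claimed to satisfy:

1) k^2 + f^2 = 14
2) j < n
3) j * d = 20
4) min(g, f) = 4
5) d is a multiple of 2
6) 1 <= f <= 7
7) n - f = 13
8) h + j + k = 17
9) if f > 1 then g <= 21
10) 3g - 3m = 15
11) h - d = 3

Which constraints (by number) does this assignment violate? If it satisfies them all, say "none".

Constraints 1, 3, 7, and 10 are violated.

1) k^2 + f^2 = 1^2 + 4^2 = 1 + 16 = 17, not 14  false
2) j = 11, n = 16; 11 < 16  true
3) j * d = 11 * 2 = 22, not 20  false
4) min(18, 4) = 4  true
5) 2 / 2 = 1, so 2 divides 2  true
6) f = 4 lies in [1, 7]  true
7) n - f = 16 - 4 = 12, not 13  false
8) h + j + k = 5 + 11 + 1 = 17  true
9) f = 4 > 1, so we need g ≤ 21; g = 18 ≤ 21  true
10) 3g - 3m = 3(18) - 3(12) = 18, not 15  false
11) h - d = 5 - 2 = 3  true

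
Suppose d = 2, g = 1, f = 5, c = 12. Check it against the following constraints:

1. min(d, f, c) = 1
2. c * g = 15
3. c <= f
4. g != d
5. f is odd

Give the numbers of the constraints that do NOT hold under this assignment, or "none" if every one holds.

No — constraints 1, 2, and 3 are not satisfied.

1. min(2, 5, 12) = 2, not 1  no
2. c * g = 12 * 1 = 12, not 15  no
3. c = 12, f = 5; 12 > 5 (want ≤)  no
4. g = 1, d = 2; distinct  yes
5. f = 5 is odd  yes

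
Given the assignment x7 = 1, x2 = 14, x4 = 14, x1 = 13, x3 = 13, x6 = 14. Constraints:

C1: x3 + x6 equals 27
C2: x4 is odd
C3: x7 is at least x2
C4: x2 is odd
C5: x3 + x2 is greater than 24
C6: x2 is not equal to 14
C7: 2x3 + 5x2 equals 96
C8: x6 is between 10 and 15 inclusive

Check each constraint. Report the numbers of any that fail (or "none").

Constraints 2, 3, 4, 6 do not hold.

C1: x3 + x6 = 13 + 14 = 27  ✔
C2: x4 = 14 is even  ✘
C3: x7 = 1, x2 = 14; 1 < 14 (want ≥)  ✘
C4: x2 = 14 is even  ✘
C5: x3 + x2 = 13 + 14 = 27; 27 > 24  ✔
C6: x2 = 14, but 14 is required to differ  ✘
C7: 2x3 + 5x2 = 2(13) + 5(14) = 96  ✔
C8: x6 = 14 lies in [10, 15]  ✔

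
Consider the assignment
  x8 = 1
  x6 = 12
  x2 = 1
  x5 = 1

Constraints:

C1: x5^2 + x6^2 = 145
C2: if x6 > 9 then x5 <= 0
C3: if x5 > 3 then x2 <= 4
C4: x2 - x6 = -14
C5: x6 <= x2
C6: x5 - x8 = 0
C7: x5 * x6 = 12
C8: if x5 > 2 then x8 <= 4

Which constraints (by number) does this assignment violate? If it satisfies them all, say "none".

The assignment fails constraints 2, 4, and 5.

C1: x5^2 + x6^2 = 1^2 + 12^2 = 1 + 144 = 145  ✓
C2: x6 = 12 > 9, so we need x5 ≤ 0; but x5 = 1 > 0  ✗
C3: x5 = 1, not > 3; antecedent false, conditional vacuously true  ✓
C4: x2 - x6 = 1 - 12 = -11, not -14  ✗
C5: x6 = 12, x2 = 1; 12 > 1 (want ≤)  ✗
C6: x5 - x8 = 1 - 1 = 0  ✓
C7: x5 * x6 = 1 * 12 = 12  ✓
C8: x5 = 1, not > 2; antecedent false, conditional vacuously true  ✓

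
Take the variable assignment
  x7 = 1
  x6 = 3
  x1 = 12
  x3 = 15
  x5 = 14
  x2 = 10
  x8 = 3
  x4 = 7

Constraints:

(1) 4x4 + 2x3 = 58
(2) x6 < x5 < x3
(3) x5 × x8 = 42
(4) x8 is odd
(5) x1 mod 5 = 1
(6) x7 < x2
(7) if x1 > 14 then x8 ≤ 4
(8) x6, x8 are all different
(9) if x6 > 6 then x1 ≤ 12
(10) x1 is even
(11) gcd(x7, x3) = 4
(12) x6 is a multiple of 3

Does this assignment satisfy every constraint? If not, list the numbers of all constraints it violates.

(1) 4x4 + 2x3 = 4(7) + 2(15) = 58 — holds.
(2) values 3 < 14 < 15 — holds.
(3) x5 × x8 = 14 × 3 = 42 — holds.
(4) x8 = 3 is odd — holds.
(5) 12 mod 5 = 2, not 1 — does not hold.
(6) x7 = 1, x2 = 10; 1 < 10 — holds.
(7) x1 = 12, not > 14; antecedent false, conditional vacuously true — holds.
(8) x6 = x8 = 3, not all different — does not hold.
(9) x6 = 3, not > 6; antecedent false, conditional vacuously true — holds.
(10) x1 = 12 is even — holds.
(11) gcd(1, 15) = 1, not 4 — does not hold.
(12) 3 / 3 = 1, so 3 divides 3 — holds.

The assignment fails constraints 5, 8, 11.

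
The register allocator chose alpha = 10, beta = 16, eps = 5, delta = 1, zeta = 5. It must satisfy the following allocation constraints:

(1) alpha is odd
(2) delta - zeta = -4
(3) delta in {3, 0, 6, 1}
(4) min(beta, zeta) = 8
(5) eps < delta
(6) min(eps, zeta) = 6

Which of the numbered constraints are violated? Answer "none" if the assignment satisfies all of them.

(1) alpha = 10 is even — violated.
(2) delta - zeta = 1 - 5 = -4 — OK.
(3) delta = 1 is in {3, 0, 6, 1} — OK.
(4) min(16, 5) = 5, not 8 — violated.
(5) eps = 5, delta = 1; 5 ≥ 1 (want <) — violated.
(6) min(5, 5) = 5, not 6 — violated.

Constraints 1, 4, 5, and 6 are violated.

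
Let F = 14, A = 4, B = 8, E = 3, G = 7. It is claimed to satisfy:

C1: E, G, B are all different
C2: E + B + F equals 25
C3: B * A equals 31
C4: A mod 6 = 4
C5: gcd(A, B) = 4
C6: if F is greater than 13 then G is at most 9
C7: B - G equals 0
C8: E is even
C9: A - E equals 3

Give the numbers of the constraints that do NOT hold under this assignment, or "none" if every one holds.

No — constraints 3, 7, 8, 9 are not satisfied.

C1: values 3, 7, 8 are pairwise distinct  true
C2: E + B + F = 3 + 8 + 14 = 25  true
C3: B * A = 8 * 4 = 32, not 31  false
C4: 4 mod 6 = 4  true
C5: gcd(4, 8) = 4  true
C6: F = 14 > 13, so we need G ≤ 9; G = 7 ≤ 9  true
C7: B - G = 8 - 7 = 1, not 0  false
C8: E = 3 is odd  false
C9: A - E = 4 - 3 = 1, not 3  false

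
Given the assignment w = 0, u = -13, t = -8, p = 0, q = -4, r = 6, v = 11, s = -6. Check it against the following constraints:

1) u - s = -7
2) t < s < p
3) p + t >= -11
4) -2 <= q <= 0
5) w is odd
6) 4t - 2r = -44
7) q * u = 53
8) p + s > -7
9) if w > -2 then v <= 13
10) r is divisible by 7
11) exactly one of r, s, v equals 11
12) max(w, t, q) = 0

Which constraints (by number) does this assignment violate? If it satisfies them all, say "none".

Violated: 4, 5, 7, and 10.

1) u - s = -13 - (-6) = -7  holds
2) values -8 < -6 < 0  holds
3) p + t = 0 + (-8) = -8; -8 ≥ -11  holds
4) q = -4 is outside [-2, 0]  fails
5) w = 0 is even  fails
6) 4t - 2r = 4(-8) - 2(6) = -44  holds
7) q * u = -4 * (-13) = 52, not 53  fails
8) p + s = 0 + (-6) = -6; -6 > -7  holds
9) w = 0 > -2, so we need v ≤ 13; v = 11 ≤ 13  holds
10) 6 = 7*0 + 6, so 7 does not divide 6  fails
11) r=6, s=-6, v=11; 1 of them equals 11  holds
12) max(0, -8, -4) = 0  holds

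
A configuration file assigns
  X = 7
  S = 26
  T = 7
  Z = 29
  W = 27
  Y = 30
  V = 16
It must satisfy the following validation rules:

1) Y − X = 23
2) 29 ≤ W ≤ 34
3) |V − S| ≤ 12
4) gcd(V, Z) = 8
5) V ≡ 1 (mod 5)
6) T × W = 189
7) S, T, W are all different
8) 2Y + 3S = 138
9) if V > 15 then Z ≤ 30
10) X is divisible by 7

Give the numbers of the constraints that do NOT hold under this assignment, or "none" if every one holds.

1) Y − X = 30 − 7 = 23 — holds.
2) W = 27 is outside [29, 34] — does not hold.
3) |16 − 26| = 10; 10 ≤ 12 — holds.
4) gcd(16, 29) = 1, not 8 — does not hold.
5) 16 mod 5 = 1 — holds.
6) T × W = 7 × 27 = 189 — holds.
7) values 26, 7, 27 are pairwise distinct — holds.
8) 2Y + 3S = 2(30) + 3(26) = 138 — holds.
9) V = 16 > 15, so we need Z ≤ 30; Z = 29 ≤ 30 — holds.
10) 7 / 7 = 1, so 7 divides 7 — holds.

No — constraints 2 and 4 are not satisfied.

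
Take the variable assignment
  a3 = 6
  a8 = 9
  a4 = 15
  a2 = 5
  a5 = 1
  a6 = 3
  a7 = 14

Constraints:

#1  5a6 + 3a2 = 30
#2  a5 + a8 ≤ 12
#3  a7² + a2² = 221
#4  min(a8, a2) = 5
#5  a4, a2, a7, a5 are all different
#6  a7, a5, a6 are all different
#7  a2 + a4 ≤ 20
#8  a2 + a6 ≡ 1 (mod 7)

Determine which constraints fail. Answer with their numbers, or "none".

The assignment satisfies every constraint.

#1 5a6 + 3a2 = 5(3) + 3(5) = 30  true
#2 a5 + a8 = 1 + 9 = 10; 10 ≤ 12  true
#3 a7² + a2² = 14² + 5² = 196 + 25 = 221  true
#4 min(9, 5) = 5  true
#5 values 15, 5, 14, 1 are pairwise distinct  true
#6 values 14, 1, 3 are pairwise distinct  true
#7 a2 + a4 = 5 + 15 = 20; 20 ≤ 20  true
#8 a2 + a6 = 8; 8 mod 7 = 1  true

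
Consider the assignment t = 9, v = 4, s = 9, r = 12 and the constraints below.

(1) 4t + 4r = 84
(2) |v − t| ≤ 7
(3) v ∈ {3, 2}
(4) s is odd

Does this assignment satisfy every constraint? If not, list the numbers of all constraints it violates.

Violated: 3.

(1) 4t + 4r = 4(9) + 4(12) = 84  holds
(2) |4 − 9| = 5; 5 ≤ 7  holds
(3) v = 4 is not in {3, 2}  fails
(4) s = 9 is odd  holds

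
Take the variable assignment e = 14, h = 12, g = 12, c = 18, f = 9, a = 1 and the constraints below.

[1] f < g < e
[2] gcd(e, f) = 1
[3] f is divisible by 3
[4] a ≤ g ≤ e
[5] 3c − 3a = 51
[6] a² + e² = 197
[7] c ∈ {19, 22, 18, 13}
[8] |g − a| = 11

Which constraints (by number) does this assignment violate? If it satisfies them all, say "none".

[1] values 9 < 12 < 14 — OK.
[2] gcd(14, 9) = 1 — OK.
[3] 9 / 3 = 3, so 3 divides 9 — OK.
[4] values 1 ≤ 12 ≤ 14 — OK.
[5] 3c − 3a = 3(18) − 3(1) = 51 — OK.
[6] a² + e² = 1² + 14² = 1 + 196 = 197 — OK.
[7] c = 18 is in {19, 22, 18, 13} — OK.
[8] |12 − 1| = 11 — OK.

Yes — all constraints hold.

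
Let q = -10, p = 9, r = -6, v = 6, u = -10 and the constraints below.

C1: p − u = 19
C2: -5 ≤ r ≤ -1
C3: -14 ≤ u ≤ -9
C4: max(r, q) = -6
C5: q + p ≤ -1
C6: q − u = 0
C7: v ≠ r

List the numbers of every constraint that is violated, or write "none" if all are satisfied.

C1: p − u = 9 − (-10) = 19 — holds.
C2: r = -6 is outside [-5, -1] — does not hold.
C3: u = -10 lies in [-14, -9] — holds.
C4: max(-6, -10) = -6 — holds.
C5: q + p = -10 + 9 = -1; -1 ≤ -1 — holds.
C6: q − u = -10 − (-10) = 0 — holds.
C7: v = 6, r = -6; distinct — holds.

The assignment fails constraint 2.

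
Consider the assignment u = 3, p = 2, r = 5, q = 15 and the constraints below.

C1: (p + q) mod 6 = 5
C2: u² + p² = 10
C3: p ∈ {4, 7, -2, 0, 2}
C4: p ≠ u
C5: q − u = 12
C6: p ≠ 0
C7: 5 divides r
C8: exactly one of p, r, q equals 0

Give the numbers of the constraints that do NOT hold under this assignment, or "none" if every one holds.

Violated: 2 and 8.

C1: p + q = 17; 17 mod 6 = 5 — OK.
C2: u² + p² = 3² + 2² = 9 + 4 = 13, not 10 — violated.
C3: p = 2 is in {4, 7, -2, 0, 2} — OK.
C4: p = 2, u = 3; distinct — OK.
C5: q − u = 15 − 3 = 12 — OK.
C6: p = 2, and 2 ≠ 0 — OK.
C7: 5 / 5 = 1, so 5 divides 5 — OK.
C8: p=2, r=5, q=15; 0 of them equal 0, not exactly one — violated.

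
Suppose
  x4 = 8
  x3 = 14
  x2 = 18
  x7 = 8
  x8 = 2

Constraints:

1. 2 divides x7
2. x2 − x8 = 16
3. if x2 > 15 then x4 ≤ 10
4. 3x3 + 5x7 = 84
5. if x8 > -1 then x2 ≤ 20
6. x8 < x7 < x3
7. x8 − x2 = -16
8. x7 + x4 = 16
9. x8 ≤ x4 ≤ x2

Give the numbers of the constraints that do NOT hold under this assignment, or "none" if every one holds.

1. 8 / 2 = 4, so 2 divides 8 — holds.
2. x2 − x8 = 18 − 2 = 16 — holds.
3. x2 = 18 > 15, so we need x4 ≤ 10; x4 = 8 ≤ 10 — holds.
4. 3x3 + 5x7 = 3(14) + 5(8) = 82, not 84 — fails.
5. x8 = 2 > -1, so we need x2 ≤ 20; x2 = 18 ≤ 20 — holds.
6. values 2 < 8 < 14 — holds.
7. x8 − x2 = 2 − 18 = -16 — holds.
8. x7 + x4 = 8 + 8 = 16 — holds.
9. values 2 ≤ 8 ≤ 18 — holds.

Constraint 4 does not hold.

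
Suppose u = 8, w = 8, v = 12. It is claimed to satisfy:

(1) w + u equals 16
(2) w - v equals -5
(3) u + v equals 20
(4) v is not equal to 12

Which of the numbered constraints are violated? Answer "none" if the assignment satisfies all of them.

(1) w + u = 8 + 8 = 16  yes
(2) w - v = 8 - 12 = -4, not -5  no
(3) u + v = 8 + 12 = 20  yes
(4) v = 12, but 12 is required to differ  no

Constraints 2, 4 are violated.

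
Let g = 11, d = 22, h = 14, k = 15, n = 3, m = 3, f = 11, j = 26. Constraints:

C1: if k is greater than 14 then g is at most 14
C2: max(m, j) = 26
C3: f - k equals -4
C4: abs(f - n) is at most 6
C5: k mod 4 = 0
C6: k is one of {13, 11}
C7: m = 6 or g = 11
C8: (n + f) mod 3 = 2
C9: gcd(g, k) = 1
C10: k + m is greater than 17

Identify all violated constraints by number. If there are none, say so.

C1: k = 15 > 14, so we need g ≤ 14; g = 11 ≤ 14  OK
C2: max(3, 26) = 26  OK
C3: f - k = 11 - 15 = -4  OK
C4: abs(11 - 3) = 8; 8 > 6, exceeds bound 6  FAIL
C5: 15 mod 4 = 3, not 0  FAIL
C6: k = 15 is not in {13, 11}  FAIL
C7: m = 3 ≠ 6, but g = 11 = 11 (second disjunct)  OK
C8: n + f = 14; 14 mod 3 = 2  OK
C9: gcd(11, 15) = 1  OK
C10: k + m = 15 + 3 = 18; 18 > 17  OK

No — constraints 4, 5, and 6 are not satisfied.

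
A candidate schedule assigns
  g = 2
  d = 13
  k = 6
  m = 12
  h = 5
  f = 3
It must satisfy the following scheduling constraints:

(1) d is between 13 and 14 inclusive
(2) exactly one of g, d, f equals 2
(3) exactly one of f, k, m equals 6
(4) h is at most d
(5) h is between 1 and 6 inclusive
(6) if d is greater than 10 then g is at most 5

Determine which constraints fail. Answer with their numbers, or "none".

None — every constraint holds.

(1) d = 13 lies in [13, 14]  true
(2) g=2, d=13, f=3; 1 of them equals 2  true
(3) f=3, k=6, m=12; 1 of them equals 6  true
(4) h = 5, d = 13; 5 ≤ 13  true
(5) h = 5 lies in [1, 6]  true
(6) d = 13 > 10, so we need g ≤ 5; g = 2 ≤ 5  true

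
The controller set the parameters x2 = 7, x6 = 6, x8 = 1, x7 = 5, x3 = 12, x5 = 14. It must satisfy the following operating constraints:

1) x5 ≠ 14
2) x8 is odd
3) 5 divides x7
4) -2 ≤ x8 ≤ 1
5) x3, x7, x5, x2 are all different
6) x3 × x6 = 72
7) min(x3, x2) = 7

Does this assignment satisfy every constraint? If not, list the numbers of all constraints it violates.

Constraint 1 is violated.

1) x5 = 14, but 14 is required to differ — violated.
2) x8 = 1 is odd — OK.
3) 5 / 5 = 1, so 5 divides 5 — OK.
4) x8 = 1 lies in [-2, 1] — OK.
5) values 12, 5, 14, 7 are pairwise distinct — OK.
6) x3 × x6 = 12 × 6 = 72 — OK.
7) min(12, 7) = 7 — OK.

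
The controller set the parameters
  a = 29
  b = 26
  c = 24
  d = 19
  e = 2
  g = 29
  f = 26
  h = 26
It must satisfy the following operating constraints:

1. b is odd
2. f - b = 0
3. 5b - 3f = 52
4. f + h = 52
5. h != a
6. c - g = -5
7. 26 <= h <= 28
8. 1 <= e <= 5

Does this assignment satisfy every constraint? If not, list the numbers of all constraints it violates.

No — constraint 1 is not satisfied.

1. b = 26 is even  false
2. f - b = 26 - 26 = 0  true
3. 5b - 3f = 5(26) - 3(26) = 52  true
4. f + h = 26 + 26 = 52  true
5. h = 26, a = 29; distinct  true
6. c - g = 24 - 29 = -5  true
7. h = 26 lies in [26, 28]  true
8. e = 2 lies in [1, 5]  true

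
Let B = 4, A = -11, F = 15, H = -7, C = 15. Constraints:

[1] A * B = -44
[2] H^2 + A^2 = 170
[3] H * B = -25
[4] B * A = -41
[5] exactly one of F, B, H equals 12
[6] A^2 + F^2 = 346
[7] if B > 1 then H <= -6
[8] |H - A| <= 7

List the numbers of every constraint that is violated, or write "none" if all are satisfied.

Constraints 3, 4, and 5 do not hold.

[1] A * B = -11 * 4 = -44 — satisfied.
[2] H^2 + A^2 = (-7)^2 + (-11)^2 = 49 + 121 = 170 — satisfied.
[3] H * B = -7 * 4 = -28, not -25 — violated.
[4] B * A = 4 * (-11) = -44, not -41 — violated.
[5] F=15, B=4, H=-7; 0 of them equal 12, not exactly one — violated.
[6] A^2 + F^2 = (-11)^2 + 15^2 = 121 + 225 = 346 — satisfied.
[7] B = 4 > 1, so we need H ≤ -6; H = -7 ≤ -6 — satisfied.
[8] |-7 - (-11)| = 4; 4 ≤ 7 — satisfied.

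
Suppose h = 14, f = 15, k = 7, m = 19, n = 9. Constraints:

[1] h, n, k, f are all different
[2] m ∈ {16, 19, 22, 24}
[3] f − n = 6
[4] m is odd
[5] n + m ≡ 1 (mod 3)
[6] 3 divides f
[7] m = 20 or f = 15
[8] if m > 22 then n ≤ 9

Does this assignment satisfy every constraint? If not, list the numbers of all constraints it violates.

[1] values 14, 9, 7, 15 are pairwise distinct — holds.
[2] m = 19 is in {16, 19, 22, 24} — holds.
[3] f − n = 15 − 9 = 6 — holds.
[4] m = 19 is odd — holds.
[5] n + m = 28; 28 mod 3 = 1 — holds.
[6] 15 / 3 = 5, so 3 divides 15 — holds.
[7] m = 19 ≠ 20, but f = 15 = 15 (second disjunct) — holds.
[8] m = 19, not > 22; antecedent false, conditional vacuously true — holds.

Yes — all constraints hold.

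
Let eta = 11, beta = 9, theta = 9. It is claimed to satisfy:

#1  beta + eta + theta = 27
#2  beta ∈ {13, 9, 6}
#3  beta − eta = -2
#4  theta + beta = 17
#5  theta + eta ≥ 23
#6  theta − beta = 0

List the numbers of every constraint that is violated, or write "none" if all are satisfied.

#1 beta + eta + theta = 9 + 11 + 9 = 29, not 27 — fails.
#2 beta = 9 is in {13, 9, 6} — holds.
#3 beta − eta = 9 − 11 = -2 — holds.
#4 theta + beta = 9 + 9 = 18, not 17 — fails.
#5 theta + eta = 9 + 11 = 20; 20 < 23, bound 23 not met — fails.
#6 theta − beta = 9 − 9 = 0 — holds.

Constraints 1, 4, 5 are violated.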